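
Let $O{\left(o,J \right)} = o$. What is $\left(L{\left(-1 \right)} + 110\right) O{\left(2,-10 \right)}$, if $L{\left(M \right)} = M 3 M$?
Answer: $226$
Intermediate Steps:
$L{\left(M \right)} = 3 M^{2}$ ($L{\left(M \right)} = 3 M M = 3 M^{2}$)
$\left(L{\left(-1 \right)} + 110\right) O{\left(2,-10 \right)} = \left(3 \left(-1\right)^{2} + 110\right) 2 = \left(3 \cdot 1 + 110\right) 2 = \left(3 + 110\right) 2 = 113 \cdot 2 = 226$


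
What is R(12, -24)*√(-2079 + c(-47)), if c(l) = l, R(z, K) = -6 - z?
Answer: -18*I*√2126 ≈ -829.95*I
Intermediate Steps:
R(12, -24)*√(-2079 + c(-47)) = (-6 - 1*12)*√(-2079 - 47) = (-6 - 12)*√(-2126) = -18*I*√2126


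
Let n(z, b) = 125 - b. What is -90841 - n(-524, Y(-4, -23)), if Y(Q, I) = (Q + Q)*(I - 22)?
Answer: -90606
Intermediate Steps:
Y(Q, I) = 2*Q*(-22 + I) (Y(Q, I) = (2*Q)*(-22 + I) = 2*Q*(-22 + I))
-90841 - n(-524, Y(-4, -23)) = -90841 - (125 - 2*(-4)*(-22 - 23)) = -90841 - (125 - 2*(-4)*(-45)) = -90841 - (125 - 1*360) = -90841 - (125 - 360) = -90841 - 1*(-235) = -90841 + 235 = -90606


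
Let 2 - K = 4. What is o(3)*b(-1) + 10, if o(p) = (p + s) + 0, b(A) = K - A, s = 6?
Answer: 1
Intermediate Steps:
K = -2 (K = 2 - 1*4 = 2 - 4 = -2)
b(A) = -2 - A
o(p) = 6 + p (o(p) = (p + 6) + 0 = (6 + p) + 0 = 6 + p)
o(3)*b(-1) + 10 = (6 + 3)*(-2 - 1*(-1)) + 10 = 9*(-2 + 1) + 10 = 9*(-1) + 10 = -9 + 10 = 1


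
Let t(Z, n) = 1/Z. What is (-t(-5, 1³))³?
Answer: 1/125 ≈ 0.0080000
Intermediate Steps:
(-t(-5, 1³))³ = (-1/(-5))³ = (-1*(-⅕))³ = (⅕)³ = 1/125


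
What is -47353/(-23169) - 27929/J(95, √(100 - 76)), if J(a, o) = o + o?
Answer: 47353/23169 - 27929*√6/24 ≈ -2848.4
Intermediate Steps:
J(a, o) = 2*o
-47353/(-23169) - 27929/J(95, √(100 - 76)) = -47353/(-23169) - 27929*1/(2*√(100 - 76)) = -47353*(-1/23169) - 27929*√6/24 = 47353/23169 - 27929*√6/24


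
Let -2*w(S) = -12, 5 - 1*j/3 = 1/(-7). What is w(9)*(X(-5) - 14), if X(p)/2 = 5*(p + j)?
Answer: 3792/7 ≈ 541.71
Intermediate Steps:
j = 108/7 (j = 15 - 3/(-7) = 15 - 3*(-1/7) = 15 + 3/7 = 108/7 ≈ 15.429)
w(S) = 6 (w(S) = -1/2*(-12) = 6)
X(p) = 1080/7 + 10*p (X(p) = 2*(5*(p + 108/7)) = 2*(5*(108/7 + p)) = 2*(540/7 + 5*p) = 1080/7 + 10*p)
w(9)*(X(-5) - 14) = 6*((1080/7 + 10*(-5)) - 14) = 6*((1080/7 - 50) - 14) = 6*(730/7 - 14) = 6*(632/7) = 3792/7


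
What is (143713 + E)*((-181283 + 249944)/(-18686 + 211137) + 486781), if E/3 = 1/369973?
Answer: 4981041905345490954784/71201673823 ≈ 6.9957e+10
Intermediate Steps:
E = 3/369973 ≈ 8.1087e-6
(143713 + E)*((-181283 + 249944)/(-18686 + 211137) + 486781) = (143713 + 3/369973)*((-181283 + 249944)/(-18686 + 211137) + 486781) = 53169929752*(68661/192451 + 486781)/369973 = (53169929752/369973)*(93681558892/192451) = 4981041905345490954784/71201673823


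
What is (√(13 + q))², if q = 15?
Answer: 28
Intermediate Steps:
(√(13 + q))² = (√(13 + 15))² = (√28)² = (2*√7)² = 28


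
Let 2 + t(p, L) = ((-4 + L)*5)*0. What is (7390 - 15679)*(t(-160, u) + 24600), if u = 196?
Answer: -203892822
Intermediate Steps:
t(p, L) = -2 (t(p, L) = -2 + ((-4 + L)*5)*0 = -2 + (-20 + 5*L)*0 = -2 + 0 = -2)
(7390 - 15679)*(t(-160, u) + 24600) = (7390 - 15679)*(-2 + 24600) = -8289*24598 = -203892822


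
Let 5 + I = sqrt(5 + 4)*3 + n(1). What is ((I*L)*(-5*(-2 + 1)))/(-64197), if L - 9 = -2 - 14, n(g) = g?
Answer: 25/9171 ≈ 0.0027260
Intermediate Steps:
I = 5 (I = -5 + (sqrt(5 + 4)*3 + 1) = -5 + (sqrt(9)*3 + 1) = -5 + (3*3 + 1) = -5 + (9 + 1) = -5 + 10 = 5)
L = -7 (L = 9 + (-2 - 14) = 9 - 16 = -7)
((I*L)*(-5*(-2 + 1)))/(-64197) = ((5*(-7))*(-5*(-2 + 1)))/(-64197) = -(-175)*(-1)*(-1/64197) = -35*5*(-1/64197) = -175*(-1/64197) = 25/9171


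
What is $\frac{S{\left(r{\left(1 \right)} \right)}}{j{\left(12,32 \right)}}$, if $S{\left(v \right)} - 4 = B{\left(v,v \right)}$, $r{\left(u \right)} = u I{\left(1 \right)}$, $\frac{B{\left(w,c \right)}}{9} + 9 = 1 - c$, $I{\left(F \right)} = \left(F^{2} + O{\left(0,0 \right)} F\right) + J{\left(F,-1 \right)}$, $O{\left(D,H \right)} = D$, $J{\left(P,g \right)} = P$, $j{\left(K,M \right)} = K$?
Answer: $- \frac{43}{6} \approx -7.1667$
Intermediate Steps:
$I{\left(F \right)} = F + F^{2}$ ($I{\left(F \right)} = \left(F^{2} + 0 F\right) + F = \left(F^{2} + 0\right) + F = F^{2} + F = F + F^{2}$)
$B{\left(w,c \right)} = -72 - 9 c$ ($B{\left(w,c \right)} = -81 + 9 \left(1 - c\right) = -81 - \left(-9 + 9 c\right) = -72 - 9 c$)
$r{\left(u \right)} = 2 u$ ($r{\left(u \right)} = u 1 \left(1 + 1\right) = u 1 \cdot 2 = u 2 = 2 u$)
$S{\left(v \right)} = -68 - 9 v$ ($S{\left(v \right)} = 4 - \left(72 + 9 v\right) = -68 - 9 v$)
$\frac{S{\left(r{\left(1 \right)} \right)}}{j{\left(12,32 \right)}} = \frac{-68 - 9 \cdot 2 \cdot 1}{12} = \left(-68 - 18\right) \frac{1}{12} = \left(-86\right) \frac{1}{12} = - \frac{43}{6}$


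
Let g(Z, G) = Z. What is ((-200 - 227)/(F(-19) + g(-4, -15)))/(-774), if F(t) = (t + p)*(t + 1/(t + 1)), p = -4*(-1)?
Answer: 427/218139 ≈ 0.0019575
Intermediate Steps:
p = 4
F(t) = (4 + t)*(t + 1/(1 + t)) (F(t) = (t + 4)*(t + 1/(t + 1)) = (4 + t)*(t + 1/(1 + t)))
((-200 - 227)/(F(-19) + g(-4, -15)))/(-774) = ((-200 - 227)/((4 + (-19)³ + 5*(-19) + 5*(-19)²)/(1 - 19) - 4))/(-774) = -427/((4 - 6859 - 95 + 5*361)/(-18) - 4)*(-1/774) = -427/(-(4 - 6859 - 95 + 1805)/18 - 4)*(-1/774) = -427/(-1/18*(-5145) - 4)*(-1/774) = -427/(1715/6 - 4)*(-1/774) = -427/1691/6*(-1/774) = -427*6/1691*(-1/774) = -2562/1691*(-1/774) = 427/218139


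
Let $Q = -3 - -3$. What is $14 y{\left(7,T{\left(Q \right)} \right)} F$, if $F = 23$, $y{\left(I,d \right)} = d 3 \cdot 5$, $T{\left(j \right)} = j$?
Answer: $0$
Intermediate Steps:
$Q = 0$ ($Q = -3 + 3 = 0$)
$y{\left(I,d \right)} = 15 d$ ($y{\left(I,d \right)} = 3 d 5 = 15 d$)
$14 y{\left(7,T{\left(Q \right)} \right)} F = 14 \cdot 15 \cdot 0 \cdot 23 = 14 \cdot 0 \cdot 23 = 0 \cdot 23 = 0$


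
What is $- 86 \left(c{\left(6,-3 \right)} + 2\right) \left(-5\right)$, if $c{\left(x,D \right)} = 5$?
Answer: $3010$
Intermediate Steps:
$- 86 \left(c{\left(6,-3 \right)} + 2\right) \left(-5\right) = - 86 \left(5 + 2\right) \left(-5\right) = - 86 \cdot 7 \left(-5\right) = \left(-86\right) \left(-35\right) = 3010$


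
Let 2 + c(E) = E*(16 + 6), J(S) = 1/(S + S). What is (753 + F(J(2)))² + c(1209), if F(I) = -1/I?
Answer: 587597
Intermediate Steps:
J(S) = 1/(2*S)
c(E) = -2 + 22*E (c(E) = -2 + E*(16 + 6) = -2 + E*22 = -2 + 22*E)
(753 + F(J(2)))² + c(1209) = (753 - 1/((½)/2))² + (-2 + 22*1209) = (753 - 1/((½)*(½)))² + (-2 + 26598) = (753 - 1/¼)² + 26596 = (753 - 1*4)² + 26596 = (753 - 4)² + 26596 = 749² + 26596 = 561001 + 26596 = 587597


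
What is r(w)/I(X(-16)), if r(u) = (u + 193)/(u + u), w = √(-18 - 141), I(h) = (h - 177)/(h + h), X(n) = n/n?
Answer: -1/176 + 193*I*√159/27984 ≈ -0.0056818 + 0.086965*I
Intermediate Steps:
X(n) = 1
I(h) = (-177 + h)/(2*h) (I(h) = (-177 + h)/((2*h)) = (-177 + h)*(1/(2*h)) = (-177 + h)/(2*h))
w = I*√159 (w = √(-159) = I*√159 ≈ 12.61*I)
r(u) = (193 + u)/(2*u) (r(u) = (193 + u)/((2*u)) = (193 + u)*(1/(2*u)) = (193 + u)/(2*u))
r(w)/I(X(-16)) = ((193 + I*√159)/(2*((I*√159))))/(((½)*(-177 + 1)/1)) = ((-I*√159/159)*(193 + I*√159)/2)/(((½)*1*(-176))) = -I*√159*(193 + I*√159)/318/(-88) = -I*√159*(193 + I*√159)/318*(-1/88) = I*√159*(193 + I*√159)/27984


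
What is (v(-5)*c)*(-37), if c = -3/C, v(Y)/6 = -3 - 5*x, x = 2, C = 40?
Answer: -4329/20 ≈ -216.45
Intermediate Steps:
v(Y) = -78 (v(Y) = 6*(-3 - 5*2) = 6*(-3 - 10) = 6*(-13) = -78)
c = -3/40 ≈ -0.075000
(v(-5)*c)*(-37) = -78*(-3/40)*(-37) = (117/20)*(-37) = -4329/20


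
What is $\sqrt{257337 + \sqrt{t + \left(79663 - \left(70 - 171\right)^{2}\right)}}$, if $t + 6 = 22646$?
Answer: $\sqrt{257337 + \sqrt{92102}} \approx 507.58$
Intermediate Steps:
$t = 22640$ ($t = -6 + 22646 = 22640$)
$\sqrt{257337 + \sqrt{t + \left(79663 - \left(70 - 171\right)^{2}\right)}} = \sqrt{257337 + \sqrt{22640 + \left(79663 - \left(70 - 171\right)^{2}\right)}} = \sqrt{257337 + \sqrt{22640 + \left(79663 - \left(-101\right)^{2}\right)}} = \sqrt{257337 + \sqrt{22640 + \left(79663 - 10201\right)}} = \sqrt{257337 + \sqrt{22640 + 69462}} = \sqrt{257337 + \sqrt{92102}}$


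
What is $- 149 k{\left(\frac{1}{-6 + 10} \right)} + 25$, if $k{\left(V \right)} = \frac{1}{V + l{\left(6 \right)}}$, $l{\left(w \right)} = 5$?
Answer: $- \frac{71}{21} \approx -3.381$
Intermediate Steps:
$k{\left(V \right)} = \frac{1}{5 + V}$ ($k{\left(V \right)} = \frac{1}{V + 5} = \frac{1}{5 + V}$)
$- 149 k{\left(\frac{1}{-6 + 10} \right)} + 25 = - \frac{149}{5 + \frac{1}{-6 + 10}} + 25 = - \frac{149}{5 + \frac{1}{4}} + 25 = - \frac{149}{\frac{21}{4}} + 25 = \left(-149\right) \frac{4}{21} + 25 = - \frac{596}{21} + 25 = - \frac{71}{21}$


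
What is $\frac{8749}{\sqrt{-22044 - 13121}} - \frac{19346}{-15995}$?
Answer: $\frac{19346}{15995} - \frac{673 i \sqrt{35165}}{2705} \approx 1.2095 - 46.656 i$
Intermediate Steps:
$\frac{8749}{\sqrt{-22044 - 13121}} - \frac{19346}{-15995} = \frac{8749}{\sqrt{-35165}} - - \frac{19346}{15995} = \frac{8749}{i \sqrt{35165}} + \frac{19346}{15995} = 8749 \left(- \frac{i \sqrt{35165}}{35165}\right) + \frac{19346}{15995} = - \frac{673 i \sqrt{35165}}{2705} + \frac{19346}{15995} = \frac{19346}{15995} - \frac{673 i \sqrt{35165}}{2705}$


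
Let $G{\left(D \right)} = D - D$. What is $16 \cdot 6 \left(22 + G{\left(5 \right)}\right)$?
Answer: $2112$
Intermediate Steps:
$G{\left(D \right)} = 0$
$16 \cdot 6 \left(22 + G{\left(5 \right)}\right) = 16 \cdot 6 \left(22 + 0\right) = 16 \cdot 6 \cdot 22 = 16 \cdot 132 = 2112$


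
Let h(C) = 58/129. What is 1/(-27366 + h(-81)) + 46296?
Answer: 163432102047/3530156 ≈ 46296.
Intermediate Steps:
h(C) = 58/129 (h(C) = 58*(1/129) = 58/129)
1/(-27366 + h(-81)) + 46296 = 1/(-27366 + 58/129) + 46296 = 1/(-3530156/129) + 46296 = -129/3530156 + 46296 = 163432102047/3530156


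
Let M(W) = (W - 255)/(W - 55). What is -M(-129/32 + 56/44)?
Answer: -90731/20331 ≈ -4.4627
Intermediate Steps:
M(W) = (-255 + W)/(-55 + W)
-M(-129/32 + 56/44) = -(-255 + (-129/32 + 56/44))/(-55 + (-129/32 + 56/44)) = -(-255 + (-129*1/32 + 56*(1/44)))/(-55 + (-129*1/32 + 56*(1/44))) = -(-255 + (-129/32 + 14/11))/(-55 + (-129/32 + 14/11)) = -(-255 - 971/352)/(-55 - 971/352) = -(-90731)/((-20331/352)*352) = -(-352)*(-90731)/(20331*352) = -1*90731/20331 = -90731/20331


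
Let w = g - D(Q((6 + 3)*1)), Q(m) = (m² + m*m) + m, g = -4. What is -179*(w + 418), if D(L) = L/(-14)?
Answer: -1068093/14 ≈ -76292.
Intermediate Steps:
Q(m) = m + 2*m² (Q(m) = (m² + m²) + m = 2*m² + m = m + 2*m²)
D(L) = -L/14 (D(L) = L*(-1/14) = -L/14)
w = 115/14 (w = -4 - (-1)*((6 + 3)*1)*(1 + 2*((6 + 3)*1))/14 = -4 - (-1)*(9*1)*(1 + 2*(9*1))/14 = -4 - (-1)*9*(1 + 2*9)/14 = -4 - (-1)*9*(1 + 18)/14 = -4 - (-1)*9*19/14 = -4 - (-1)*171/14 = -4 - 1*(-171/14) = -4 + 171/14 = 115/14 ≈ 8.2143)
-179*(w + 418) = -179*(115/14 + 418) = -179*5967/14 = -1068093/14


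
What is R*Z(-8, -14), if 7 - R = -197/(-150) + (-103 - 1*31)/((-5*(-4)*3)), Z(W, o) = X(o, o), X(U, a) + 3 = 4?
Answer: 198/25 ≈ 7.9200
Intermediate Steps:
X(U, a) = 1 (X(U, a) = -3 + 4 = 1)
Z(W, o) = 1
R = 198/25 (R = 7 - (-197/(-150) + (-103 - 1*31)/((-5*(-4)*3))) = 7 - (-197*(-1/150) + (-103 - 31)/((20*3))) = 7 - (197/150 - 134/60) = 7 - (197/150 - 134*1/60) = 7 - (197/150 - 67/30) = 7 - 1*(-23/25) = 7 + 23/25 = 198/25 ≈ 7.9200)
R*Z(-8, -14) = (198/25)*1 = 198/25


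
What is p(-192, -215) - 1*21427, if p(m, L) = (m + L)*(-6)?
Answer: -18985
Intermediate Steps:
p(m, L) = -6*L - 6*m (p(m, L) = (L + m)*(-6) = -6*L - 6*m)
p(-192, -215) - 1*21427 = (-6*(-215) - 6*(-192)) - 1*21427 = (1290 + 1152) - 21427 = 2442 - 21427 = -18985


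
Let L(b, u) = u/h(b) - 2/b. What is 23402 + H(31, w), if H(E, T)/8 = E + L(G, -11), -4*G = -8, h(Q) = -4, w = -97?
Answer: 23664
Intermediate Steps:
G = 2 (G = -¼*(-8) = 2)
L(b, u) = -2/b - u/4 (L(b, u) = u/(-4) - 2/b = u*(-¼) - 2/b = -u/4 - 2/b = -2/b - u/4)
H(E, T) = 14 + 8*E (H(E, T) = 8*(E + (-2/2 - ¼*(-11))) = 8*(E + (-2*½ + 11/4)) = 8*(E + (-1 + 11/4)) = 8*(E + 7/4) = 8*(7/4 + E) = 14 + 8*E)
23402 + H(31, w) = 23402 + (14 + 8*31) = 23402 + (14 + 248) = 23402 + 262 = 23664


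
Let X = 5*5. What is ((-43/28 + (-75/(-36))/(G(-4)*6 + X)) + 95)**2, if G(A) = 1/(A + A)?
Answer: 581020489009/66389904 ≈ 8751.6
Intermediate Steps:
X = 25
G(A) = 1/(2*A)
((-43/28 + (-75/(-36))/(G(-4)*6 + X)) + 95)**2 = ((-43/28 + (-75/(-36))/(((1/2)/(-4))*6 + 25)) + 95)**2 = ((-43*1/28 + (-75*(-1/36))/(((1/2)*(-1/4))*6 + 25)) + 95)**2 = ((-43/28 + 25/(12*(-1/8*6 + 25))) + 95)**2 = ((-43/28 + 25/(12*(-3/4 + 25))) + 95)**2 = ((-43/28 + 25/(12*(97/4))) + 95)**2 = ((-43/28 + (25/12)*(4/97)) + 95)**2 = ((-43/28 + 25/291) + 95)**2 = (-11813/8148 + 95)**2 = (762247/8148)**2 = 581020489009/66389904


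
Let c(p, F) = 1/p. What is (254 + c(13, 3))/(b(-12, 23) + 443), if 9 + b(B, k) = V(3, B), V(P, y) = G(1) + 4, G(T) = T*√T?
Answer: 3303/5707 ≈ 0.57876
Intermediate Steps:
G(T) = T^(3/2)
V(P, y) = 5 (V(P, y) = 1^(3/2) + 4 = 1 + 4 = 5)
b(B, k) = -4 (b(B, k) = -9 + 5 = -4)
(254 + c(13, 3))/(b(-12, 23) + 443) = (254 + 1/13)/(-4 + 443) = (254 + 1/13)/439 = (3303/13)*(1/439) = 3303/5707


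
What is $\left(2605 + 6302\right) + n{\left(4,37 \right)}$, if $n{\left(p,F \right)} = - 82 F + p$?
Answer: $5877$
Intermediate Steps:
$n{\left(p,F \right)} = p - 82 F$
$\left(2605 + 6302\right) + n{\left(4,37 \right)} = \left(2605 + 6302\right) + \left(4 - 3034\right) = 8907 + \left(4 - 3034\right) = 8907 - 3030 = 5877$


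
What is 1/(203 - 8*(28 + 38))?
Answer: -1/325 ≈ -0.0030769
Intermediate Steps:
1/(203 - 8*(28 + 38)) = 1/(203 - 8*66) = 1/(203 - 528) = 1/(-325) = -1/325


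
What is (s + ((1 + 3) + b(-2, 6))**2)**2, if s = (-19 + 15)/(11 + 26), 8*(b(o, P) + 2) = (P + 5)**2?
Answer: 481909474809/5607424 ≈ 85941.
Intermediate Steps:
b(o, P) = -2 + (5 + P)**2/8 (b(o, P) = -2 + (P + 5)**2/8 = -2 + (5 + P)**2/8)
s = -4/37 ≈ -0.10811
(s + ((1 + 3) + b(-2, 6))**2)**2 = (-4/37 + ((1 + 3) + (-2 + (5 + 6)**2/8))**2)**2 = (-4/37 + (4 + (-2 + (1/8)*11**2))**2)**2 = (-4/37 + (4 + (-2 + (1/8)*121))**2)**2 = (-4/37 + (4 + (-2 + 121/8))**2)**2 = (-4/37 + (4 + 105/8)**2)**2 = (-4/37 + (137/8)**2)**2 = (-4/37 + 18769/64)**2 = (694197/2368)**2 = 481909474809/5607424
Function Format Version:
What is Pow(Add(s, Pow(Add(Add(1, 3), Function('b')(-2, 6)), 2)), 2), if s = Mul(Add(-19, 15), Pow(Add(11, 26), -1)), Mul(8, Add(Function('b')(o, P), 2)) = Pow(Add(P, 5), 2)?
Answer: Rational(481909474809, 5607424) ≈ 85941.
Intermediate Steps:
Function('b')(o, P) = Add(-2, Mul(Rational(1, 8), Pow(Add(5, P), 2))) (Function('b')(o, P) = Add(-2, Mul(Rational(1, 8), Pow(Add(P, 5), 2))) = Add(-2, Mul(Rational(1, 8), Pow(Add(5, P), 2))))
s = Rational(-4, 37) (s = Mul(-4, Pow(37, -1)) = Mul(-4, Rational(1, 37)) = Rational(-4, 37) ≈ -0.10811)
Pow(Add(s, Pow(Add(Add(1, 3), Function('b')(-2, 6)), 2)), 2) = Pow(Add(Rational(-4, 37), Pow(Add(Add(1, 3), Add(-2, Mul(Rational(1, 8), Pow(Add(5, 6), 2)))), 2)), 2) = Pow(Add(Rational(-4, 37), Pow(Add(4, Add(-2, Mul(Rational(1, 8), Pow(11, 2)))), 2)), 2) = Pow(Add(Rational(-4, 37), Pow(Add(4, Add(-2, Mul(Rational(1, 8), 121))), 2)), 2) = Pow(Add(Rational(-4, 37), Pow(Add(4, Add(-2, Rational(121, 8))), 2)), 2) = Pow(Add(Rational(-4, 37), Pow(Add(4, Rational(105, 8)), 2)), 2) = Pow(Add(Rational(-4, 37), Pow(Rational(137, 8), 2)), 2) = Pow(Add(Rational(-4, 37), Rational(18769, 64)), 2) = Pow(Rational(694197, 2368), 2) = Rational(481909474809, 5607424)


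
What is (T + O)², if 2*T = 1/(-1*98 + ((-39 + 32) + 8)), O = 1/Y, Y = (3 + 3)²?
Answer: 6241/12194064 ≈ 0.00051181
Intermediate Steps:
Y = 36 (Y = 6² = 36)
O = 1/36 ≈ 0.027778
T = -1/194 (T = 1/(2*(-1*98 + ((-39 + 32) + 8))) = 1/(2*(-98 + (-7 + 8))) = 1/(2*(-98 + 1)) = (½)/(-97) = (½)*(-1/97) = -1/194 ≈ -0.0051546)
(T + O)² = (-1/194 + 1/36)² = (79/3492)² = 6241/12194064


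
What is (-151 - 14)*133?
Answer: -21945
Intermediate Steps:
(-151 - 14)*133 = -165*133 = -21945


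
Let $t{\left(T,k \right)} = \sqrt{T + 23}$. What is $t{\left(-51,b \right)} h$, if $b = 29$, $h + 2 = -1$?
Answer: $- 6 i \sqrt{7} \approx - 15.875 i$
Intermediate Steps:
$h = -3$ ($h = -2 - 1 = -3$)
$t{\left(T,k \right)} = \sqrt{23 + T}$
$t{\left(-51,b \right)} h = \sqrt{23 - 51} \left(-3\right) = \sqrt{-28} \left(-3\right) = 2 i \sqrt{7} \left(-3\right) = - 6 i \sqrt{7}$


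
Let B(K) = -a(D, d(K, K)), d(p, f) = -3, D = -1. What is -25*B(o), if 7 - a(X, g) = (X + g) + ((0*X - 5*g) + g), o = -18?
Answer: -25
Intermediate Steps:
a(X, g) = 7 - X + 3*g (a(X, g) = 7 - ((X + g) + ((0*X - 5*g) + g)) = 7 - ((X + g) + ((0 - 5*g) + g)) = 7 - ((X + g) + (-5*g + g)) = 7 - ((X + g) - 4*g) = 7 - (X - 3*g) = 7 + (-X + 3*g) = 7 - X + 3*g)
B(K) = 1 (B(K) = -(7 - 1*(-1) + 3*(-3)) = -(7 + 1 - 9) = -1*(-1) = 1)
-25*B(o) = -25*1 = -25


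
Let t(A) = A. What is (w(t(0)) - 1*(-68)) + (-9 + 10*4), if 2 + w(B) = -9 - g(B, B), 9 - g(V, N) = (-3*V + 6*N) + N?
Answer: 79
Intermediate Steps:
g(V, N) = 9 - 7*N + 3*V (g(V, N) = 9 - ((-3*V + 6*N) + N) = 9 - (-3*V + 7*N) = 9 + (-7*N + 3*V) = 9 - 7*N + 3*V)
w(B) = -20 + 4*B (w(B) = -2 + (-9 - (9 - 7*B + 3*B)) = -2 + (-9 - (9 - 4*B)) = -2 + (-9 + (-9 + 4*B)) = -2 + (-18 + 4*B) = -20 + 4*B)
(w(t(0)) - 1*(-68)) + (-9 + 10*4) = ((-20 + 4*0) - 1*(-68)) + (-9 + 10*4) = ((-20 + 0) + 68) + (-9 + 40) = (-20 + 68) + 31 = 48 + 31 = 79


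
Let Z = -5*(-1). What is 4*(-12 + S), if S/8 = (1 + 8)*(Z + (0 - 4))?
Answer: 240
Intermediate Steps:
Z = 5
S = 72 (S = 8*((1 + 8)*(5 + (0 - 4))) = 8*(9*(5 - 4)) = 8*(9*1) = 8*9 = 72)
4*(-12 + S) = 4*(-12 + 72) = 4*60 = 240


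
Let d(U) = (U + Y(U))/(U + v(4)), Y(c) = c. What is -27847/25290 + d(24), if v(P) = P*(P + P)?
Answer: -43189/177030 ≈ -0.24396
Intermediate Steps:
v(P) = 2*P² (v(P) = P*(2*P) = 2*P²)
d(U) = 2*U/(32 + U) (d(U) = (U + U)/(U + 2*4²) = (2*U)/(U + 2*16) = (2*U)/(U + 32) = (2*U)/(32 + U) = 2*U/(32 + U))
-27847/25290 + d(24) = -27847/25290 + 2*24/(32 + 24) = -27847*1/25290 + 2*24/56 = -27847/25290 + 2*24*(1/56) = -27847/25290 + 6/7 = -43189/177030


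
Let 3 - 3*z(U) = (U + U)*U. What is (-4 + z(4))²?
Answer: 1681/9 ≈ 186.78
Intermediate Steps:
z(U) = 1 - 2*U²/3 (z(U) = 1 - (U + U)*U/3 = 1 - 2*U*U/3 = 1 - 2*U²/3)
(-4 + z(4))² = (-4 + (1 - ⅔*4²))² = (-4 + (1 - ⅔*16))² = (-4 + (1 - 32/3))² = (-4 - 29/3)² = (-41/3)² = 1681/9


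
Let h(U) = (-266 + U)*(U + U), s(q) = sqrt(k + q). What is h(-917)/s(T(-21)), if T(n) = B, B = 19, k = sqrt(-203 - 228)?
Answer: 2169622/sqrt(19 + I*sqrt(431)) ≈ 3.7429e+5 - 1.6483e+5*I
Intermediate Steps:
k = I*sqrt(431) (k = sqrt(-431) = I*sqrt(431) ≈ 20.761*I)
T(n) = 19
s(q) = sqrt(q + I*sqrt(431)) (s(q) = sqrt(I*sqrt(431) + q) = sqrt(q + I*sqrt(431)))
h(U) = 2*U*(-266 + U) (h(U) = (-266 + U)*(2*U) = 2*U*(-266 + U))
h(-917)/s(T(-21)) = (2*(-917)*(-266 - 917))/(sqrt(19 + I*sqrt(431))) = (2*(-917)*(-1183))/sqrt(19 + I*sqrt(431)) = 2169622/sqrt(19 + I*sqrt(431))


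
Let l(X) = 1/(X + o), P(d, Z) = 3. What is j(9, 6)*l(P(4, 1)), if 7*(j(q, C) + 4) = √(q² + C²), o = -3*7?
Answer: 2/9 - √13/42 ≈ 0.13638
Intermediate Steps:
o = -21
j(q, C) = -4 + √(C² + q²)/7 (j(q, C) = -4 + √(q² + C²)/7 = -4 + √(C² + q²)/7)
l(X) = 1/(-21 + X) (l(X) = 1/(X - 21) = 1/(-21 + X))
j(9, 6)*l(P(4, 1)) = (-4 + √(6² + 9²)/7)/(-21 + 3) = (-4 + √(36 + 81)/7)/(-18) = (-4 + √117/7)*(-1/18) = (-4 + (3*√13)/7)*(-1/18) = (-4 + 3*√13/7)*(-1/18) = 2/9 - √13/42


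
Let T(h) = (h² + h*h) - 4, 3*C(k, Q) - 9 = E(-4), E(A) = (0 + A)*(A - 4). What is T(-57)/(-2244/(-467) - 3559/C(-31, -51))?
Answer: -124340618/4894155 ≈ -25.406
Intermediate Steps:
E(A) = A*(-4 + A)
C(k, Q) = 41/3 (C(k, Q) = 3 + (-4*(-4 - 4))/3 = 3 + (-4*(-8))/3 = 3 + (⅓)*32 = 3 + 32/3 = 41/3)
T(h) = -4 + 2*h² (T(h) = (h² + h²) - 4 = 2*h² - 4 = -4 + 2*h²)
T(-57)/(-2244/(-467) - 3559/C(-31, -51)) = (-4 + 2*(-57)²)/(-2244/(-467) - 3559/41/3) = (-4 + 2*3249)/(-2244*(-1/467) - 3559*3/41) = (-4 + 6498)/(2244/467 - 10677/41) = 6494/(-4894155/19147) = 6494*(-19147/4894155) = -124340618/4894155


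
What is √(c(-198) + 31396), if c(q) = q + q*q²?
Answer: I*√7731194 ≈ 2780.5*I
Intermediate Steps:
c(q) = q + q³
√(c(-198) + 31396) = √((-198 + (-198)³) + 31396) = √((-198 - 7762392) + 31396) = √(-7762590 + 31396) = √(-7731194) = I*√7731194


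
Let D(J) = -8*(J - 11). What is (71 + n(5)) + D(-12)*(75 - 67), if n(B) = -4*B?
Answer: 1523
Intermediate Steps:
D(J) = 88 - 8*J (D(J) = -8*(-11 + J) = 88 - 8*J)
(71 + n(5)) + D(-12)*(75 - 67) = (71 - 4*5) + (88 - 8*(-12))*(75 - 67) = (71 - 20) + (88 + 96)*8 = 51 + 184*8 = 51 + 1472 = 1523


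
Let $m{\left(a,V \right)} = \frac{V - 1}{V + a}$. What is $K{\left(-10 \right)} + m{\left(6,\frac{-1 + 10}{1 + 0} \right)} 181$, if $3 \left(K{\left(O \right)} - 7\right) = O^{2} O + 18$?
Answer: $- \frac{1119}{5} \approx -223.8$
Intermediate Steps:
$K{\left(O \right)} = 13 + \frac{O^{3}}{3}$ ($K{\left(O \right)} = 7 + \frac{O^{2} O + 18}{3} = 7 + \frac{O^{3} + 18}{3} = 7 + \frac{18 + O^{3}}{3} = 7 + \left(6 + \frac{O^{3}}{3}\right) = 13 + \frac{O^{3}}{3}$)
$m{\left(a,V \right)} = \frac{-1 + V}{V + a}$
$K{\left(-10 \right)} + m{\left(6,\frac{-1 + 10}{1 + 0} \right)} 181 = \left(13 + \frac{\left(-10\right)^{3}}{3}\right) + \frac{-1 + \frac{-1 + 10}{1 + 0}}{\frac{-1 + 10}{1 + 0} + 6} \cdot 181 = \left(13 + \frac{1}{3} \left(-1000\right)\right) + \frac{-1 + \frac{9}{1}}{\frac{9}{1} + 6} \cdot 181 = \left(13 - \frac{1000}{3}\right) + \frac{-1 + 9 \cdot 1}{9 \cdot 1 + 6} \cdot 181 = - \frac{961}{3} + \frac{-1 + 9}{9 + 6} \cdot 181 = - \frac{961}{3} + \frac{1}{15} \cdot 8 \cdot 181 = - \frac{961}{3} + \frac{8}{15} \cdot 181 = - \frac{961}{3} + \frac{1448}{15} = - \frac{1119}{5}$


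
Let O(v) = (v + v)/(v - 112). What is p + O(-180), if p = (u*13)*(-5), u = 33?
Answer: -156495/73 ≈ -2143.8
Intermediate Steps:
O(v) = 2*v/(-112 + v) (O(v) = (2*v)/(-112 + v) = 2*v/(-112 + v))
p = -2145 (p = (33*13)*(-5) = 429*(-5) = -2145)
p + O(-180) = -2145 + 2*(-180)/(-112 - 180) = -2145 + 2*(-180)/(-292) = -2145 + 2*(-180)*(-1/292) = -2145 + 90/73 = -156495/73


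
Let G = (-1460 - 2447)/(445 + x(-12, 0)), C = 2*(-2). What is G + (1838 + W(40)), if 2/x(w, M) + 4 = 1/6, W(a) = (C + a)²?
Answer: 31949021/10223 ≈ 3125.2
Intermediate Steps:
C = -4
W(a) = (-4 + a)²
x(w, M) = -12/23 (x(w, M) = 2/(-4 + 1/6) = 2/(-4 + ⅙) = 2/(-23/6) = 2*(-6/23) = -12/23)
G = -89861/10223 (G = (-1460 - 2447)/(445 - 12/23) = -3907/10223/23 = -3907*23/10223 = -89861/10223 ≈ -8.7901)
G + (1838 + W(40)) = -89861/10223 + (1838 + (-4 + 40)²) = -89861/10223 + (1838 + 36²) = -89861/10223 + (1838 + 1296) = -89861/10223 + 3134 = 31949021/10223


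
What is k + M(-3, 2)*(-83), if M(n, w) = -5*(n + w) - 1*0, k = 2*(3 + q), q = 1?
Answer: -407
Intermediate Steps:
k = 8 (k = 2*(3 + 1) = 2*4 = 8)
M(n, w) = -5*n - 5*w (M(n, w) = (-5*n - 5*w) + 0 = -5*n - 5*w)
k + M(-3, 2)*(-83) = 8 + (-5*(-3) - 5*2)*(-83) = 8 + (15 - 10)*(-83) = 8 + 5*(-83) = 8 - 415 = -407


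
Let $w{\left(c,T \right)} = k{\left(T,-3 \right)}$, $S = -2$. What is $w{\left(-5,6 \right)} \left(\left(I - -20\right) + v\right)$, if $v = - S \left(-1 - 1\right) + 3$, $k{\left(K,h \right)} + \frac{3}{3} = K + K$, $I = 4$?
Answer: $253$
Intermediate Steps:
$k{\left(K,h \right)} = -1 + 2 K$ ($k{\left(K,h \right)} = -1 + \left(K + K\right) = -1 + 2 K$)
$w{\left(c,T \right)} = -1 + 2 T$
$v = -1$ ($v = - \left(-2\right) \left(-1 - 1\right) + 3 = - \left(-2\right) \left(-2\right) + 3 = \left(-1\right) 4 + 3 = -4 + 3 = -1$)
$w{\left(-5,6 \right)} \left(\left(I - -20\right) + v\right) = \left(-1 + 2 \cdot 6\right) \left(\left(4 - -20\right) - 1\right) = \left(-1 + 12\right) \left(\left(4 + 20\right) - 1\right) = 11 \left(24 - 1\right) = 11 \cdot 23 = 253$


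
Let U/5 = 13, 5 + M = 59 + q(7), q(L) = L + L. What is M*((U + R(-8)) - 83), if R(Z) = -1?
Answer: -1292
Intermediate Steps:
q(L) = 2*L
M = 68 (M = -5 + (59 + 2*7) = -5 + (59 + 14) = -5 + 73 = 68)
U = 65 (U = 5*13 = 65)
M*((U + R(-8)) - 83) = 68*((65 - 1) - 83) = 68*(64 - 83) = 68*(-19) = -1292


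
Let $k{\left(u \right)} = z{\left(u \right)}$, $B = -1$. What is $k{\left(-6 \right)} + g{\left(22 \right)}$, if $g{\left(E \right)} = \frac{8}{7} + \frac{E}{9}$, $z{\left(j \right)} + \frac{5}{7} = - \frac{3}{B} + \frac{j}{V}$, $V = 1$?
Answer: $- \frac{8}{63} \approx -0.12698$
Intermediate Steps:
$z{\left(j \right)} = \frac{16}{7} + j$ ($z{\left(j \right)} = - \frac{5}{7} + \left(- \frac{3}{-1} + \frac{j}{1}\right) = - \frac{5}{7} + \left(\left(-3\right) \left(-1\right) + j 1\right) = - \frac{5}{7} + \left(3 + j\right) = \frac{16}{7} + j$)
$k{\left(u \right)} = \frac{16}{7} + u$
$g{\left(E \right)} = \frac{8}{7} + \frac{E}{9}$ ($g{\left(E \right)} = 8 \cdot \frac{1}{7} + E \frac{1}{9} = \frac{8}{7} + \frac{E}{9}$)
$k{\left(-6 \right)} + g{\left(22 \right)} = \left(\frac{16}{7} - 6\right) + \left(\frac{8}{7} + \frac{1}{9} \cdot 22\right) = - \frac{26}{7} + \left(\frac{8}{7} + \frac{22}{9}\right) = - \frac{26}{7} + \frac{226}{63} = - \frac{8}{63}$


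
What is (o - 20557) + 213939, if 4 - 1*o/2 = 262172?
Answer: -330954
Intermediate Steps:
o = -524336 (o = 8 - 2*262172 = 8 - 524344 = -524336)
(o - 20557) + 213939 = (-524336 - 20557) + 213939 = -544893 + 213939 = -330954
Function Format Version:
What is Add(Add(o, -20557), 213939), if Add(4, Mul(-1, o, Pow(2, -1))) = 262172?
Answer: -330954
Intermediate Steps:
o = -524336 (o = Add(8, Mul(-2, 262172)) = Add(8, -524344) = -524336)
Add(Add(o, -20557), 213939) = Add(Add(-524336, -20557), 213939) = Add(-544893, 213939) = -330954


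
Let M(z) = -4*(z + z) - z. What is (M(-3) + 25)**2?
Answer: 2704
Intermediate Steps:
M(z) = -9*z (M(z) = -8*z - z = -9*z)
(M(-3) + 25)**2 = (-9*(-3) + 25)**2 = (27 + 25)**2 = 52**2 = 2704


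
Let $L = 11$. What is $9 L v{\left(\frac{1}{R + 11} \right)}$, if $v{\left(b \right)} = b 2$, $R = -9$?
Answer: $99$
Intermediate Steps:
$v{\left(b \right)} = 2 b$
$9 L v{\left(\frac{1}{R + 11} \right)} = 9 \cdot 11 \frac{2}{-9 + 11} = 99 \cdot \frac{2}{2} = 99 \cdot 2 \cdot \frac{1}{2} = 99 \cdot 1 = 99$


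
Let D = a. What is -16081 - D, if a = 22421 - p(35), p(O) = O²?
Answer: -37277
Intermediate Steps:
a = 21196 (a = 22421 - 1*35² = 22421 - 1*1225 = 22421 - 1225 = 21196)
D = 21196
-16081 - D = -16081 - 1*21196 = -16081 - 21196 = -37277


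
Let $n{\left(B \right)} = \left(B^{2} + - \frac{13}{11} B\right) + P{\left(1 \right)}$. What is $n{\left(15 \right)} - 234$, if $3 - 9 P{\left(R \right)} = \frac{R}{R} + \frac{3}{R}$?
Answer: $- \frac{2657}{99} \approx -26.838$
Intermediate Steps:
$P{\left(R \right)} = \frac{2}{9} - \frac{1}{3 R}$ ($P{\left(R \right)} = \frac{1}{3} - \frac{\frac{R}{R} + \frac{3}{R}}{9} = \frac{1}{3} - \frac{1 + \frac{3}{R}}{9} = \frac{1}{3} - \left(\frac{1}{9} + \frac{1}{3 R}\right) = \frac{2}{9} - \frac{1}{3 R}$)
$n{\left(B \right)} = - \frac{1}{9} + B^{2} - \frac{13 B}{11}$ ($n{\left(B \right)} = \left(B^{2} + - \frac{13}{11} B\right) + \frac{-3 + 2 \cdot 1}{9 \cdot 1} = \left(B^{2} + \left(-13\right) \frac{1}{11} B\right) + \frac{1}{9} \cdot 1 \left(-3 + 2\right) = \left(B^{2} - \frac{13 B}{11}\right) + \frac{1}{9} \cdot 1 \left(-1\right) = \left(B^{2} - \frac{13 B}{11}\right) - \frac{1}{9} = - \frac{1}{9} + B^{2} - \frac{13 B}{11}$)
$n{\left(15 \right)} - 234 = \left(- \frac{1}{9} + 15^{2} - \frac{195}{11}\right) - 234 = \left(- \frac{1}{9} + 225 - \frac{195}{11}\right) - 234 = \frac{20509}{99} - 234 = - \frac{2657}{99}$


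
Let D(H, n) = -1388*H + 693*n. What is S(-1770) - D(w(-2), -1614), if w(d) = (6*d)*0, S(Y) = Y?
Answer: 1116732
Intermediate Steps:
w(d) = 0
S(-1770) - D(w(-2), -1614) = -1770 - (-1388*0 + 693*(-1614)) = -1770 - (0 - 1118502) = -1770 - 1*(-1118502) = -1770 + 1118502 = 1116732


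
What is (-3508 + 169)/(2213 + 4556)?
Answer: -477/967 ≈ -0.49328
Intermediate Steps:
(-3508 + 169)/(2213 + 4556) = -3339/6769 = -3339*1/6769 = -477/967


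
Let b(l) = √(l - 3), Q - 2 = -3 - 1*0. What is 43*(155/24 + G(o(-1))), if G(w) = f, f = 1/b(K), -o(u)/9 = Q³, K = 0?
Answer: 6665/24 - 43*I*√3/3 ≈ 277.71 - 24.826*I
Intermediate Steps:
Q = -1 (Q = 2 + (-3 - 1*0) = 2 + (-3 + 0) = 2 - 3 = -1)
b(l) = √(-3 + l)
o(u) = 9 (o(u) = -9*(-1)³ = -9*(-1) = 9)
f = -I*√3/3 (f = 1/(√(-3 + 0)) = 1/(√(-3)) = 1/(I*√3) = -I*√3/3 ≈ -0.57735*I)
G(w) = -I*√3/3
43*(155/24 + G(o(-1))) = 43*(155/24 - I*√3/3) = 6665/24 - 43*I*√3/3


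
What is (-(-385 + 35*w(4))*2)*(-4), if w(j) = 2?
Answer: -2520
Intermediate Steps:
(-(-385 + 35*w(4))*2)*(-4) = (-35/(1/(-11 + 2))*2)*(-4) = (-35/(1/(-9))*2)*(-4) = (-35/(-⅑)*2)*(-4) = (-35*(-9)*2)*(-4) = (315*2)*(-4) = 630*(-4) = -2520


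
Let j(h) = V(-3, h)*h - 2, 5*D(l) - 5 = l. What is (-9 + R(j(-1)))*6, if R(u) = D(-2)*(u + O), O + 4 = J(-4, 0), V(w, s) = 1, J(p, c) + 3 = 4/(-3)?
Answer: -474/5 ≈ -94.800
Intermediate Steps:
D(l) = 1 + l/5
J(p, c) = -13/3 (J(p, c) = -3 + 4/(-3) = -3 + 4*(-⅓) = -3 - 4/3 = -13/3)
O = -25/3 (O = -4 - 13/3 = -25/3 ≈ -8.3333)
j(h) = -2 + h (j(h) = 1*h - 2 = h - 2 = -2 + h)
R(u) = -5 + 3*u/5 (R(u) = (1 + (⅕)*(-2))*(u - 25/3) = (1 - ⅖)*(-25/3 + u) = 3*(-25/3 + u)/5 = -5 + 3*u/5)
(-9 + R(j(-1)))*6 = (-9 + (-5 + 3*(-2 - 1)/5))*6 = (-9 + (-5 + (⅗)*(-3)))*6 = (-9 + (-5 - 9/5))*6 = (-9 - 34/5)*6 = -79/5*6 = -474/5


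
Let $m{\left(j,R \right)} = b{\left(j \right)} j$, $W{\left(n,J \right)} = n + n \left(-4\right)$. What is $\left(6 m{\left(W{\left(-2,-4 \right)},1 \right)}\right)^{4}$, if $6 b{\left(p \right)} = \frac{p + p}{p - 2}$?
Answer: $104976$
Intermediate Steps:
$W{\left(n,J \right)} = - 3 n$ ($W{\left(n,J \right)} = n - 4 n = - 3 n$)
$b{\left(p \right)} = \frac{p}{3 \left(-2 + p\right)}$ ($b{\left(p \right)} = \frac{\left(p + p\right) \frac{1}{p - 2}}{6} = \frac{2 p \frac{1}{-2 + p}}{6} = \frac{p}{3 \left(-2 + p\right)}$)
$m{\left(j,R \right)} = \frac{j^{2}}{3 \left(-2 + j\right)}$ ($m{\left(j,R \right)} = \frac{j}{3 \left(-2 + j\right)} j = \frac{j^{2}}{3 \left(-2 + j\right)}$)
$\left(6 m{\left(W{\left(-2,-4 \right)},1 \right)}\right)^{4} = \left(6 \frac{\left(\left(-3\right) \left(-2\right)\right)^{2}}{3 \left(-2 - -6\right)}\right)^{4} = \left(6 \frac{6^{2}}{3 \left(-2 + 6\right)}\right)^{4} = \left(6 \cdot \frac{1}{3} \cdot 36 \cdot \frac{1}{4}\right)^{4} = \left(6 \cdot 3\right)^{4} = 18^{4} = 104976$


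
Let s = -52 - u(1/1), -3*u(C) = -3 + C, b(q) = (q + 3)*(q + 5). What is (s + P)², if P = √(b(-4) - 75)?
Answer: 24280/9 - 632*I*√19/3 ≈ 2697.8 - 918.27*I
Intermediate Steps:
b(q) = (3 + q)*(5 + q)
u(C) = 1 - C/3 (u(C) = -(-3 + C)/3 = 1 - C/3)
P = 2*I*√19 (P = √((15 + (-4)² + 8*(-4)) - 75) = √((15 + 16 - 32) - 75) = √(-1 - 75) = √(-76) = 2*I*√19 ≈ 8.7178*I)
s = -158/3 (s = -52 - (1 - ⅓/1) = -52 - (1 - ⅓*1) = -52 - (1 - ⅓) = -52 - 1*⅔ = -52 - ⅔ = -158/3 ≈ -52.667)
(s + P)² = (-158/3 + 2*I*√19)²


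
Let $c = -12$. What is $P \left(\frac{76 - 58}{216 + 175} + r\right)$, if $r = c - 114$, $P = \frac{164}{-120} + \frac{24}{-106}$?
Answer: $\frac{1222992}{6095} \approx 200.66$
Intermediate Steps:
$P = - \frac{2533}{1590}$ ($P = 164 \left(- \frac{1}{120}\right) + 24 \left(- \frac{1}{106}\right) = - \frac{41}{30} - \frac{12}{53} = - \frac{2533}{1590} \approx -1.5931$)
$r = -126$ ($r = -12 - 114 = -126$)
$P \left(\frac{76 - 58}{216 + 175} + r\right) = - \frac{2533 \left(\frac{76 - 58}{216 + 175} - 126\right)}{1590} = - \frac{2533 \left(\frac{18}{391} - 126\right)}{1590} = \left(- \frac{2533}{1590}\right) \left(- \frac{49248}{391}\right) = \frac{1222992}{6095}$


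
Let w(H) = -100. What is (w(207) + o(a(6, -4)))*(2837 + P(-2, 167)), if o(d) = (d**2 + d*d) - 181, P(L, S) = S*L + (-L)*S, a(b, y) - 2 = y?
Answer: -774501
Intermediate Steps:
a(b, y) = 2 + y
P(L, S) = 0 (P(L, S) = L*S - L*S = 0)
o(d) = -181 + 2*d**2 (o(d) = (d**2 + d**2) - 181 = 2*d**2 - 181 = -181 + 2*d**2)
(w(207) + o(a(6, -4)))*(2837 + P(-2, 167)) = (-100 + (-181 + 2*(2 - 4)**2))*(2837 + 0) = (-100 + (-181 + 2*(-2)**2))*2837 = (-100 + (-181 + 2*4))*2837 = (-100 + (-181 + 8))*2837 = (-100 - 173)*2837 = -273*2837 = -774501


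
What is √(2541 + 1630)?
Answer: √4171 ≈ 64.583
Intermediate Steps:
√(2541 + 1630) = √4171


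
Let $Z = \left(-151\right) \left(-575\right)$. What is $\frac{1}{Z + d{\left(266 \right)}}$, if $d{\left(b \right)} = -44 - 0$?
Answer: $\frac{1}{86781} \approx 1.1523 \cdot 10^{-5}$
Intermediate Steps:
$d{\left(b \right)} = -44$ ($d{\left(b \right)} = -44 + 0 = -44$)
$Z = 86825$
$\frac{1}{Z + d{\left(266 \right)}} = \frac{1}{86825 - 44} = \frac{1}{86781}$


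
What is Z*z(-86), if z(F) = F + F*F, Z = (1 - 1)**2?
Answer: 0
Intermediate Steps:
Z = 0 (Z = 0**2 = 0)
z(F) = F + F**2
Z*z(-86) = 0*(-86*(1 - 86)) = 0*(-86*(-85)) = 0*7310 = 0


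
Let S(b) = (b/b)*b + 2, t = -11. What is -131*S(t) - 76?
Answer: 1103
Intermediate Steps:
S(b) = 2 + b (S(b) = 1*b + 2 = b + 2 = 2 + b)
-131*S(t) - 76 = -131*(2 - 11) - 76 = -131*(-9) - 76 = 1179 - 76 = 1103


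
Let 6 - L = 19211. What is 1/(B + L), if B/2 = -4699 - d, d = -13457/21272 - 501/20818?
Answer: -110710124/3166496274223 ≈ -3.4963e-5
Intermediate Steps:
L = -19205 (L = 6 - 1*19211 = 6 - 19211 = -19205)
d = -145402549/221420248 (d = -13457*1/21272 - 501*1/20818 = -13457/21272 - 501/20818 = -145402549/221420248 ≈ -0.65668)
B = -1040308342803/110710124 (B = 2*(-4699 - 1*(-145402549/221420248)) = 2*(-4699 + 145402549/221420248) = 2*(-1040308342803/221420248) = -1040308342803/110710124 ≈ -9396.7)
1/(B + L) = 1/(-1040308342803/110710124 - 19205) = 1/(-3166496274223/110710124) = -110710124/3166496274223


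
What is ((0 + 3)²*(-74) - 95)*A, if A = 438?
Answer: -333318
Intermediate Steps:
((0 + 3)²*(-74) - 95)*A = ((0 + 3)²*(-74) - 95)*438 = (3²*(-74) - 95)*438 = (9*(-74) - 95)*438 = (-666 - 95)*438 = -761*438 = -333318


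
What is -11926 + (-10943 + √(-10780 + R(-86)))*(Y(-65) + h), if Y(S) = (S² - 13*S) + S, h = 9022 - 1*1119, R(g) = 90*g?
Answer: -141264170 + 25816*I*√4630 ≈ -1.4126e+8 + 1.7566e+6*I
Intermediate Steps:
h = 7903 (h = 9022 - 1119 = 7903)
Y(S) = S² - 12*S
-11926 + (-10943 + √(-10780 + R(-86)))*(Y(-65) + h) = -11926 + (-10943 + √(-10780 + 90*(-86)))*(-65*(-12 - 65) + 7903) = -11926 + (-10943 + √(-10780 - 7740))*(-65*(-77) + 7903) = -11926 + (-10943 + √(-18520))*(5005 + 7903) = -11926 + (-10943 + 2*I*√4630)*12908 = -11926 + (-141252244 + 25816*I*√4630) = -141264170 + 25816*I*√4630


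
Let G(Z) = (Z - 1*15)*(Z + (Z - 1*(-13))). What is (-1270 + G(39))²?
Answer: 835396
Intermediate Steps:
G(Z) = (-15 + Z)*(13 + 2*Z) (G(Z) = (Z - 15)*(Z + (Z + 13)) = (-15 + Z)*(Z + (13 + Z)) = (-15 + Z)*(13 + 2*Z))
(-1270 + G(39))² = (-1270 + (-195 - 17*39 + 2*39²))² = (-1270 + (-195 - 663 + 2*1521))² = (-1270 + (-195 - 663 + 3042))² = (-1270 + 2184)² = 914² = 835396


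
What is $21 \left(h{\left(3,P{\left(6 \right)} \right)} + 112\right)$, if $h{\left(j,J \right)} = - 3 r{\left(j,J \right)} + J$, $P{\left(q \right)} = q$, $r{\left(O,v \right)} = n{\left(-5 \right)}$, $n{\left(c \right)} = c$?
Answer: $2793$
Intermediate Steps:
$r{\left(O,v \right)} = -5$
$h{\left(j,J \right)} = 15 + J$ ($h{\left(j,J \right)} = \left(-3\right) \left(-5\right) + J = 15 + J$)
$21 \left(h{\left(3,P{\left(6 \right)} \right)} + 112\right) = 21 \left(\left(15 + 6\right) + 112\right) = 21 \left(21 + 112\right) = 21 \cdot 133 = 2793$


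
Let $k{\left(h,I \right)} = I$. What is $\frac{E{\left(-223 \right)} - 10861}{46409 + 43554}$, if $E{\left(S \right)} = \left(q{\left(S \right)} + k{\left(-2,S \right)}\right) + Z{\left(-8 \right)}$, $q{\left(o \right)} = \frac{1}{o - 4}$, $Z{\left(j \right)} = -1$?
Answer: $- \frac{2516296}{20421601} \approx -0.12322$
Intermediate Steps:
$q{\left(o \right)} = \frac{1}{-4 + o}$
$E{\left(S \right)} = -1 + S + \frac{1}{-4 + S}$ ($E{\left(S \right)} = \left(\frac{1}{-4 + S} + S\right) - 1 = \left(S + \frac{1}{-4 + S}\right) - 1 = -1 + S + \frac{1}{-4 + S}$)
$\frac{E{\left(-223 \right)} - 10861}{46409 + 43554} = \frac{\frac{1 + \left(-1 - 223\right) \left(-4 - 223\right)}{-4 - 223} - 10861}{46409 + 43554} = \frac{\frac{1 - -50848}{-227} - 10861}{89963} = \left(- \frac{1 + 50848}{227} - 10861\right) \frac{1}{89963} = \left(\left(- \frac{1}{227}\right) 50849 - 10861\right) \frac{1}{89963} = \left(- \frac{50849}{227} - 10861\right) \frac{1}{89963} = \left(- \frac{2516296}{227}\right) \frac{1}{89963} = - \frac{2516296}{20421601}$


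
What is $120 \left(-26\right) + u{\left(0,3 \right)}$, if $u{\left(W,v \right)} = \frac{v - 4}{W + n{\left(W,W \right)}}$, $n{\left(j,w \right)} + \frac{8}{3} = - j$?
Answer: $- \frac{24957}{8} \approx -3119.6$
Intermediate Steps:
$n{\left(j,w \right)} = - \frac{8}{3} - j$
$u{\left(W,v \right)} = \frac{3}{2} - \frac{3 v}{8}$ ($u{\left(W,v \right)} = \frac{v - 4}{W - \left(\frac{8}{3} + W\right)} = \frac{-4 + v}{- \frac{8}{3}} = \left(-4 + v\right) \left(- \frac{3}{8}\right) = \frac{3}{2} - \frac{3 v}{8}$)
$120 \left(-26\right) + u{\left(0,3 \right)} = 120 \left(-26\right) + \left(\frac{3}{2} - \frac{9}{8}\right) = -3120 + \left(\frac{3}{2} - \frac{9}{8}\right) = -3120 + \frac{3}{8} = - \frac{24957}{8}$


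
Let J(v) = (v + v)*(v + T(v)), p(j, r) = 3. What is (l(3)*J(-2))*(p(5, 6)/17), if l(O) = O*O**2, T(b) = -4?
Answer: 1944/17 ≈ 114.35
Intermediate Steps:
l(O) = O**3
J(v) = 2*v*(-4 + v) (J(v) = (v + v)*(v - 4) = (2*v)*(-4 + v) = 2*v*(-4 + v))
(l(3)*J(-2))*(p(5, 6)/17) = (3**3*(2*(-2)*(-4 - 2)))*(3/17) = (27*(2*(-2)*(-6)))*(3*(1/17)) = (27*24)*(3/17) = 648*(3/17) = 1944/17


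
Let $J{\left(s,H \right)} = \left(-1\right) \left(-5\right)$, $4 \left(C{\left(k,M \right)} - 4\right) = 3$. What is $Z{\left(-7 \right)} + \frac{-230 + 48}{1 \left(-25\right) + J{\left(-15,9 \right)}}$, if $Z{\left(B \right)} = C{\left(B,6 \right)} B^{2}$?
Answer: $\frac{4837}{20} \approx 241.85$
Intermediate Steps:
$C{\left(k,M \right)} = \frac{19}{4}$ ($C{\left(k,M \right)} = 4 + \frac{1}{4} \cdot 3 = 4 + \frac{3}{4} = \frac{19}{4}$)
$J{\left(s,H \right)} = 5$
$Z{\left(B \right)} = \frac{19 B^{2}}{4}$
$Z{\left(-7 \right)} + \frac{-230 + 48}{1 \left(-25\right) + J{\left(-15,9 \right)}} = \frac{19 \left(-7\right)^{2}}{4} + \frac{-230 + 48}{1 \left(-25\right) + 5} = \frac{19}{4} \cdot 49 - \frac{182}{-25 + 5} = \frac{931}{4} - \frac{182}{-20} = \frac{931}{4} - - \frac{91}{10} = \frac{931}{4} + \frac{91}{10} = \frac{4837}{20}$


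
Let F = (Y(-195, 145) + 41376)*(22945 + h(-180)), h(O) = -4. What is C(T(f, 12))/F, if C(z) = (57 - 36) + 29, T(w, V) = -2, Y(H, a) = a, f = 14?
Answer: 50/952533261 ≈ 5.2492e-8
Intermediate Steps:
C(z) = 50 (C(z) = 21 + 29 = 50)
F = 952533261 (F = (145 + 41376)*(22945 - 4) = 41521*22941 = 952533261)
C(T(f, 12))/F = 50/952533261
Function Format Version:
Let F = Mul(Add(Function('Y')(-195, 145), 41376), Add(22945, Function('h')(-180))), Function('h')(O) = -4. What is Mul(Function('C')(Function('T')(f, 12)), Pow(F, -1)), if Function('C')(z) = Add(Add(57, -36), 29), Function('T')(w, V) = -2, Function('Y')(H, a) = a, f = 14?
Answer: Rational(50, 952533261) ≈ 5.2492e-8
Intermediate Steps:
Function('C')(z) = 50 (Function('C')(z) = Add(21, 29) = 50)
F = 952533261 (F = Mul(Add(145, 41376), Add(22945, -4)) = Mul(41521, 22941) = 952533261)
Mul(Function('C')(Function('T')(f, 12)), Pow(F, -1)) = Mul(50, Pow(952533261, -1)) = Mul(50, Rational(1, 952533261)) = Rational(50, 952533261)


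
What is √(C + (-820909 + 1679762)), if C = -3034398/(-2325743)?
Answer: √4645612073656197511/2325743 ≈ 926.74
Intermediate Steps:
C = 3034398/2325743 (C = -3034398*(-1/2325743) = 3034398/2325743 ≈ 1.3047)
√(C + (-820909 + 1679762)) = √(3034398/2325743 + (-820909 + 1679762)) = √(3034398/2325743 + 858853) = √(1997474387177/2325743) = √4645612073656197511/2325743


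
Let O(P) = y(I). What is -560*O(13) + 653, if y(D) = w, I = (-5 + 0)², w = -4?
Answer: 2893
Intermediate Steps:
I = 25 (I = (-5)² = 25)
y(D) = -4
O(P) = -4
-560*O(13) + 653 = -560*(-4) + 653 = 2240 + 653 = 2893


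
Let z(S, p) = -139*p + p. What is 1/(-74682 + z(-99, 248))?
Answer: -1/108906 ≈ -9.1822e-6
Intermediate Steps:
z(S, p) = -138*p
1/(-74682 + z(-99, 248)) = 1/(-74682 - 138*248) = 1/(-74682 - 34224) = 1/(-108906) = -1/108906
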